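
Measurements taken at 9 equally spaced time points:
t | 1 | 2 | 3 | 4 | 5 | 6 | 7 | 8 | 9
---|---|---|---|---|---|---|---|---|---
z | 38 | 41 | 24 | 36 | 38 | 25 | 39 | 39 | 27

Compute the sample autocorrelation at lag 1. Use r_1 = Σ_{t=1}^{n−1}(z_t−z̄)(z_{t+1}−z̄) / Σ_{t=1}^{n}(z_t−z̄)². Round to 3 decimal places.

-0.399

Mean z̄ = (38 + 41 + 24 + 36 + 38 + 25 + 39 + 39 + 27)/9 = 34.1111
Numerator Σ_{t=1}^{8}(z_t−z̄)(z_{t+1}−z̄) = -145.4568
Denominator Σ(z_t−z̄)² = 364.8889
r_1 = -145.4568 / 364.8889 = -0.399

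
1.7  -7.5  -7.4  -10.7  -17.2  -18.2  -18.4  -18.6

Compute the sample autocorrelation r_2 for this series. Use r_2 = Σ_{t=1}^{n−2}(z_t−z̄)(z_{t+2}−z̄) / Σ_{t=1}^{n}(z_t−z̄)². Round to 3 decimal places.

Mean z̄ = (1.7 − 7.5 − 7.4 − 10.7 − 17.2 − 18.2 − 18.4 − 18.6)/8 = -12.0375
Deviations from mean: 13.7375, 4.5375, 4.6375, 1.3375, -5.1625, -6.1625, -6.3625, -6.5625
Σ(z_t−z̄)(z_{t+2}−z̄) = (63.7077) + (6.0689) + (-23.9411) + (-8.2423) + (32.8464) + (40.4414) = 110.8809
Denominator Σ(z_t−z̄)² = 380.7788
r_2 = 110.8809 / 380.7788 = 0.291

0.291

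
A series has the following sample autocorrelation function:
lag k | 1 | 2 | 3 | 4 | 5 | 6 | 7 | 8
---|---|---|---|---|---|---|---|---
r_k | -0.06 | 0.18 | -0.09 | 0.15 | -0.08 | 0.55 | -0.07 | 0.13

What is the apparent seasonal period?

The largest autocorrelation is r_6 = 0.55; the remaining lags stay at or below 0.18.
The dominant spike at lag 6 indicates a seasonal period of 6.

6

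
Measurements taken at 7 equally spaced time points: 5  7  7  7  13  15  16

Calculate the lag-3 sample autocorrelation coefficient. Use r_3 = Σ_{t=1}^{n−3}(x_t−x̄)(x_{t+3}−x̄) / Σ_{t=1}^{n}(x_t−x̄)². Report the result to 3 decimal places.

-0.221

Mean x̄ = (5 + 7 + 7 + 7 + 13 + 15 + 16)/7 = 10.0000
Deviations from mean: -5.0000, -3.0000, -3.0000, -3.0000, 3.0000, 5.0000, 6.0000
Numerator Σ_{t=1}^{4}(x_t−x̄)(x_{t+3}−x̄) = -27.0000
Denominator Σ(x_t−x̄)² = 122.0000
r_3 = -27.0000 / 122.0000 = -0.221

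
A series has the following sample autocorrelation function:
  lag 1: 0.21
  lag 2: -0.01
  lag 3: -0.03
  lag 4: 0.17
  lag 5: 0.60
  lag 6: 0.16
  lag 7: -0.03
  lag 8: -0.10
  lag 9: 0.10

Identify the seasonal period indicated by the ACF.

5

The largest autocorrelation is r_5 = 0.60; the remaining lags stay at or below 0.21.
The dominant spike at lag 5 indicates a seasonal period of 5.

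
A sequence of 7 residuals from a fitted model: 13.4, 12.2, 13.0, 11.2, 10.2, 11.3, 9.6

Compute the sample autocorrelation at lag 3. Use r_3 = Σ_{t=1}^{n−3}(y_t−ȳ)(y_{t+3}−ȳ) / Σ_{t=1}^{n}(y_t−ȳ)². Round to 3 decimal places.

-0.102

Mean ȳ = (13.4 + 12.2 + 13.0 + 11.2 + 10.2 + 11.3 + 9.6)/7 = 11.5571
Deviations from mean: 1.8429, 0.6429, 1.4429, -0.3571, -1.3571, -0.2571, -1.9571
Σ(y_t−ȳ)(y_{t+3}−ȳ) = (-0.6582) + (-0.8724) + (-0.3710) + (0.6990) = -1.2027
Denominator Σ(y_t−ȳ)² = 11.7571
r_3 = -1.2027 / 11.7571 = -0.102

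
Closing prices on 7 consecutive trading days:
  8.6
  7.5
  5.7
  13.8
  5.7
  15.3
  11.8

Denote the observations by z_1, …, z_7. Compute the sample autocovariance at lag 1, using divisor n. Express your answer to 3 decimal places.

Mean z̄ = (8.6 + 7.5 + 5.7 + 13.8 + 5.7 + 15.3 + 11.8)/7 = 9.7714
Σ_{t=1}^{6}(z_t−z̄)(z_{t+1}−z̄) = -32.1894
γ_1 = -32.1894 / 7 = -4.598

-4.598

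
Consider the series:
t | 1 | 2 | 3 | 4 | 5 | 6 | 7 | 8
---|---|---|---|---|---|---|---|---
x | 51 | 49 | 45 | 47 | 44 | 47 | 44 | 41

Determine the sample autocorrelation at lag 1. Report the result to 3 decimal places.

0.214

Mean x̄ = (51 + 49 + 45 + 47 + 44 + 47 + 44 + 41)/8 = 46.0000
Deviations from mean: 5.0000, 3.0000, -1.0000, 1.0000, -2.0000, 1.0000, -2.0000, -5.0000
Σ(x_t−x̄)(x_{t+1}−x̄) = (15.0000) + (-3.0000) + (-1.0000) + (-2.0000) + (-2.0000) + (-2.0000) + (10.0000) = 15.0000
Denominator Σ(x_t−x̄)² = 70.0000
r_1 = 15.0000 / 70.0000 = 0.214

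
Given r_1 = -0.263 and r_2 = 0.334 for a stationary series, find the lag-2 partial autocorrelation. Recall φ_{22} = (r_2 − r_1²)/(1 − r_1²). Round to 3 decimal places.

φ_{22} = (r_2 − r_1²) / (1 − r_1²)
r_1² = (-0.263)² = 0.069169
Numerator = 0.334 − 0.0692 = 0.2648; denominator = 1 − 0.0692 = 0.9308
φ_{22} = 0.2648 / 0.9308 = 0.285

0.285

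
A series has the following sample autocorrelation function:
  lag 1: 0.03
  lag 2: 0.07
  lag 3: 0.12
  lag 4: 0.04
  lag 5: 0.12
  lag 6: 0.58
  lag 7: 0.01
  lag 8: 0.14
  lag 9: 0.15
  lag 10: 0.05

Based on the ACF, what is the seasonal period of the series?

6

The largest autocorrelation is r_6 = 0.58; the remaining lags stay at or below 0.15.
The dominant spike at lag 6 indicates a seasonal period of 6.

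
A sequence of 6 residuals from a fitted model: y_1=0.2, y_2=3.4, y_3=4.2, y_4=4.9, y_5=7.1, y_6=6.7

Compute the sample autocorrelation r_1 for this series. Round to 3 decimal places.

Mean ȳ = (0.2 + 3.4 + 4.2 + 4.9 + 7.1 + 6.7)/6 = 4.4167
Numerator Σ_{t=1}^{5}(y_t−ȳ)(y_{t+1}−ȳ) = 11.8264
Denominator Σ(y_t−ȳ)² = 31.5083
r_1 = 11.8264 / 31.5083 = 0.375

0.375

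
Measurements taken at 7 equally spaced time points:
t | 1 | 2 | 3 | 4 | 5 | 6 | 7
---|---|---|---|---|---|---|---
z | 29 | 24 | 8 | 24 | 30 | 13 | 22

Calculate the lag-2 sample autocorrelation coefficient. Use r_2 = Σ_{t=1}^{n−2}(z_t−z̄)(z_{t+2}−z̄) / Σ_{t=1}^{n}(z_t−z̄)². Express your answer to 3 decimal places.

-0.573

Mean z̄ = (29 + 24 + 8 + 24 + 30 + 13 + 22)/7 = 21.4286
Deviations from mean: 7.5714, 2.5714, -13.4286, 2.5714, 8.5714, -8.4286, 0.5714
Numerator Σ_{t=1}^{5}(z_t−z̄)(z_{t+2}−z̄) = -226.9388
Denominator Σ(z_t−z̄)² = 395.7143
r_2 = -226.9388 / 395.7143 = -0.573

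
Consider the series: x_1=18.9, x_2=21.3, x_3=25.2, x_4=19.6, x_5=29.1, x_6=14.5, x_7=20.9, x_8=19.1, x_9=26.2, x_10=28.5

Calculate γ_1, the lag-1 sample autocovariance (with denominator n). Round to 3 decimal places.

Mean x̄ = (18.9 + 21.3 + 25.2 + 19.6 + 29.1 + 14.5 + 20.9 + 19.1 + 26.2 + 28.5)/10 = 22.3300
Σ_{t=1}^{9}(x_t−x̄)(x_{t+1}−x̄) = -51.5559
γ_1 = -51.5559 / 10 = -5.156

-5.156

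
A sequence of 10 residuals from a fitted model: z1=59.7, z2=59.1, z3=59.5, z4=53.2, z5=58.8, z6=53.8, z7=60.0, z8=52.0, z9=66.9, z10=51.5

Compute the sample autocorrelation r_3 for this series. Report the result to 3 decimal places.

-0.401

Mean z̄ = (59.7 + 59.1 + 59.5 + 53.2 + 58.8 + 53.8 + 60.0 + 52.0 + 66.9 + 51.5)/10 = 57.4500
Σ(z_t−z̄)(z_{t+3}−z̄) = (-9.5625) + (2.2275) + (-7.4825) + (-10.8375) + (-7.3575) + (-34.4925) + (-15.1725) = -82.6775
Denominator Σ(z_t−z̄)² = 206.1050
r_3 = -82.6775 / 206.1050 = -0.401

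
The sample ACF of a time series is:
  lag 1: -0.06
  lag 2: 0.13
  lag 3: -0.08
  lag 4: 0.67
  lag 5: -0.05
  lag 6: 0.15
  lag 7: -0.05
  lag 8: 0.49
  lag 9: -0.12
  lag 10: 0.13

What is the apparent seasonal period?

4

The largest autocorrelation is r_4 = 0.67, with a weaker echo at lag 8 (0.49); the remaining lags stay at or below 0.15.
The dominant spike at lag 4 indicates a seasonal period of 4.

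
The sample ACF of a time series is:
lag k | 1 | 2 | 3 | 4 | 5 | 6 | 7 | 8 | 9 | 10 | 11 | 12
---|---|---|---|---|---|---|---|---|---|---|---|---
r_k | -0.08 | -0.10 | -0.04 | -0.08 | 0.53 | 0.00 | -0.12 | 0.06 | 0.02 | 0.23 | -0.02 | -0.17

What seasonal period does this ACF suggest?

5

The largest autocorrelation is r_5 = 0.53, with a weaker echo at lag 10 (0.23); the remaining lags stay at or below 0.06.
The dominant spike at lag 5 indicates a seasonal period of 5.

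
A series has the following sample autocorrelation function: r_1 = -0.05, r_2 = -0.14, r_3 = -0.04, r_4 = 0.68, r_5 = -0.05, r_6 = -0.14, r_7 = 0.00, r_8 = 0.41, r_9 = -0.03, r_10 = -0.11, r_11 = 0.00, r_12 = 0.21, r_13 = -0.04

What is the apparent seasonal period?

4

The largest autocorrelation is r_4 = 0.68, with weaker echoes at lags 8 (0.41) and 12 (0.21); the remaining lags stay at or below 0.00.
The dominant spike at lag 4 indicates a seasonal period of 4.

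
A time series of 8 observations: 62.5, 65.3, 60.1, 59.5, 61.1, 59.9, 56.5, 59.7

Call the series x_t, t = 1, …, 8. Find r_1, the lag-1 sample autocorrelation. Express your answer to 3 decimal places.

Mean x̄ = (62.5 + 65.3 + 60.1 + 59.5 + 61.1 + 59.9 + 56.5 + 59.7)/8 = 60.5750
Deviations from mean: 1.9250, 4.7250, -0.4750, -1.0750, 0.5250, -0.6750, -4.0750, -0.8750
Numerator Σ_{t=1}^{7}(x_t−x̄)(x_{t+1}−x̄) = 12.7594
Denominator Σ(x_t−x̄)² = 45.5150
r_1 = 12.7594 / 45.5150 = 0.280

0.280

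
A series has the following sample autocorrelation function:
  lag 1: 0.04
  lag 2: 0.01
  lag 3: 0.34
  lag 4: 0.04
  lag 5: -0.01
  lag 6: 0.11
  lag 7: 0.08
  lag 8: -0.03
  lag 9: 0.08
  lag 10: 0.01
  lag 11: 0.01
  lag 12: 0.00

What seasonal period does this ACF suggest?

3

The largest autocorrelation is r_3 = 0.34; the remaining lags stay at or below 0.11.
The dominant spike at lag 3 indicates a seasonal period of 3.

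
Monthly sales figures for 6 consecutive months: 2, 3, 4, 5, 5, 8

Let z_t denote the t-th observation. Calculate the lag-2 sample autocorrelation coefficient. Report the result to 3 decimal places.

Mean z̄ = (2 + 3 + 4 + 5 + 5 + 8)/6 = 4.5000
Deviations from mean: -2.5000, -1.5000, -0.5000, 0.5000, 0.5000, 3.5000
Σ(z_t−z̄)(z_{t+2}−z̄) = (1.2500) + (-0.7500) + (-0.2500) + (1.7500) = 2.0000
Denominator Σ(z_t−z̄)² = 21.5000
r_2 = 2.0000 / 21.5000 = 0.093

0.093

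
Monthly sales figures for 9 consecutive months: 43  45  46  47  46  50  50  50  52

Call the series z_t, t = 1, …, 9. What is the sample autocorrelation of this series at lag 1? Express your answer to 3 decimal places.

0.517

Mean z̄ = (43 + 45 + 46 + 47 + 46 + 50 + 50 + 50 + 52)/9 = 47.6667
Numerator Σ_{t=1}^{8}(z_t−z̄)(z_{t+1}−z̄) = 36.2222
Denominator Σ(z_t−z̄)² = 70.0000
r_1 = 36.2222 / 70.0000 = 0.517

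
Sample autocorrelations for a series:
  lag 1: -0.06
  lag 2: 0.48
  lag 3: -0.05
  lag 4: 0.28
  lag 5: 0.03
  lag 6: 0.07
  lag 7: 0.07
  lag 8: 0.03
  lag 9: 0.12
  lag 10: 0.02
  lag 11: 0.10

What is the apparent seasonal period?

2

The largest autocorrelation is r_2 = 0.48, with a weaker echo at lag 4 (0.28); the remaining lags stay at or below 0.12.
The dominant spike at lag 2 indicates a seasonal period of 2.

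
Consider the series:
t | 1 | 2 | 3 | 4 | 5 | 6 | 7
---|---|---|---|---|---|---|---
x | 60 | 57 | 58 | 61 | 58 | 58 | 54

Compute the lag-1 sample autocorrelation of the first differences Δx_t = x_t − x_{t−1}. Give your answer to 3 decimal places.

-0.237

First differences Δx: -3, 1, 3, -3, 0, -4
Mean of differences = -1.0000
Numerator Σ(Δx_t−Δx̄)(Δx_{t+1}−Δx̄) = -9.0000
Denominator Σ(Δx_t−Δx̄)² = 38.0000
r_1(Δx) = -9.0000 / 38.0000 = -0.237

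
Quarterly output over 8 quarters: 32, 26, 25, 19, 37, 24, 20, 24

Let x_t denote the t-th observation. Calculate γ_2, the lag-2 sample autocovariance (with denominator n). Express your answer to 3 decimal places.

Mean x̄ = (32 + 26 + 25 + 19 + 37 + 24 + 20 + 24)/8 = 25.8750
Deviations: 6.1250, 0.1250, -0.8750, -6.8750, 11.1250, -1.8750, -5.8750, -1.8750
Σ_{t=1}^{6}(x_t−x̄)(x_{t+2}−x̄) = -64.9063
γ_2 = -64.9063 / 8 = -8.113

-8.113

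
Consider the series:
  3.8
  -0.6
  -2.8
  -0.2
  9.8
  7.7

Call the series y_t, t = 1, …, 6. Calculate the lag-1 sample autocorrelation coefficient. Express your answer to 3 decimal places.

Mean ȳ = (3.8 − 0.6 − 2.8 − 0.2 + 9.8 + 7.7)/6 = 2.9500
Numerator Σ_{t=1}^{5}(y_t−ȳ)(y_{t+1}−ȳ) = 46.4675
Denominator Σ(y_t−ȳ)² = 125.7950
r_1 = 46.4675 / 125.7950 = 0.369

0.369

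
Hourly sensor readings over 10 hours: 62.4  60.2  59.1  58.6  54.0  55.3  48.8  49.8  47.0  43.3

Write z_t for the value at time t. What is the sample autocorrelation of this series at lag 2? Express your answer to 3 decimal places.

0.419

Mean z̄ = (62.4 + 60.2 + 59.1 + 58.6 + 54.0 + 55.3 + 48.8 + 49.8 + 47.0 + 43.3)/10 = 53.8500
Numerator Σ_{t=1}^{8}(z_t−z̄)(z_{t+2}−z̄) = 153.4150
Denominator Σ(z_t−z̄)² = 365.8050
r_2 = 153.4150 / 365.8050 = 0.419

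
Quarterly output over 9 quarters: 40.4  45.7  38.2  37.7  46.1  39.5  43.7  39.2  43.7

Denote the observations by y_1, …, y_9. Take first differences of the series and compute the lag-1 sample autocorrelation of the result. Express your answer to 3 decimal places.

First differences Δy: 5.3, -7.5, -0.5, 8.4, -6.6, 4.2, -4.5, 4.5
Mean of differences = 0.4125
Numerator Σ(Δy_t−Δȳ)(Δy_{t+1}−Δȳ) = -159.9989
Denominator Σ(Δy_t−Δȳ)² = 255.4888
r_1(Δy) = -159.9989 / 255.4888 = -0.626

-0.626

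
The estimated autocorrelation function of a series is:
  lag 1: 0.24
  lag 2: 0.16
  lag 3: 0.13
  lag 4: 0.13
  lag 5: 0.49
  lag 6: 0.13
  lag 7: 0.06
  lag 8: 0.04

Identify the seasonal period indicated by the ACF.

The largest autocorrelation is r_5 = 0.49; the remaining lags stay at or below 0.24. The elevated value at lag 1 (0.24), dropping to 0.16 at lag 2, reflects decaying short-term dependence rather than seasonality.
The dominant spike at lag 5 indicates a seasonal period of 5.

5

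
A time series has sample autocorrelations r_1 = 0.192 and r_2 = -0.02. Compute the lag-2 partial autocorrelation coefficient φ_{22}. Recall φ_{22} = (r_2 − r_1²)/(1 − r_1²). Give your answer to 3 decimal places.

-0.059

φ_{22} = (r_2 − r_1²) / (1 − r_1²)
r_1² = (0.192)² = 0.036864
Numerator = -0.02 − 0.0369 = -0.0569; denominator = 1 − 0.0369 = 0.9631
φ_{22} = -0.0569 / 0.9631 = -0.059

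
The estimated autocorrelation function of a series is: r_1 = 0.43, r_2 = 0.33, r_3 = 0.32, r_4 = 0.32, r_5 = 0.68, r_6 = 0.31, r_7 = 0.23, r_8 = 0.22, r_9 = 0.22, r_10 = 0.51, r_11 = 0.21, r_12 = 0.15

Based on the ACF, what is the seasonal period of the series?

5

The largest autocorrelation is r_5 = 0.68, with a weaker echo at lag 10 (0.51); the remaining lags stay at or below 0.43. The elevated value at lag 1 (0.43), dropping to 0.33 at lag 2, reflects decaying short-term dependence rather than seasonality.
The dominant spike at lag 5 indicates a seasonal period of 5.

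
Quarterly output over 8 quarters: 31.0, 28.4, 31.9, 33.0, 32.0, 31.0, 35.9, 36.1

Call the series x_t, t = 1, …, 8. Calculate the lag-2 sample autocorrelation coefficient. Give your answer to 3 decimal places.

-0.191

Mean x̄ = (31.0 + 28.4 + 31.9 + 33.0 + 32.0 + 31.0 + 35.9 + 36.1)/8 = 32.4125
Deviations from mean: -1.4125, -4.0125, -0.5125, 0.5875, -0.4125, -1.4125, 3.4875, 3.6875
Σ(x_t−x̄)(x_{t+2}−x̄) = (0.7239) + (-2.3573) + (0.2114) + (-0.8298) + (-1.4386) + (-5.2086) = -8.8991
Denominator Σ(x_t−x̄)² = 46.6288
r_2 = -8.8991 / 46.6288 = -0.191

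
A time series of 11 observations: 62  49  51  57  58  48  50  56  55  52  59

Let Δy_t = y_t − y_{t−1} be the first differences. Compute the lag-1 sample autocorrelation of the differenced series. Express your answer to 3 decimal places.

-0.121

First differences Δy: -13, 2, 6, 1, -10, 2, 6, -1, -3, 7
Mean of differences = -0.3000
Numerator Σ(Δy_t−Δȳ)(Δy_{t+1}−Δȳ) = -49.1900
Denominator Σ(Δy_t−Δȳ)² = 408.1000
r_1(Δy) = -49.1900 / 408.1000 = -0.121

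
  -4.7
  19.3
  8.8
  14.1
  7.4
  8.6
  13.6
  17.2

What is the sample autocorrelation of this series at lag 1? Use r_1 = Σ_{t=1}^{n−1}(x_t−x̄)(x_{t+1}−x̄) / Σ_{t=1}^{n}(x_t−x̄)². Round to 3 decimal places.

-0.371

Mean x̄ = (-4.7 + 19.3 + 8.8 + 14.1 + 7.4 + 8.6 + 13.6 + 17.2)/8 = 10.5375
Deviations from mean: -15.2375, 8.7625, -1.7375, 3.5625, -3.1375, -1.9375, 3.0625, 6.6625
Numerator Σ_{t=1}^{7}(x_t−x̄)(x_{t+1}−x̄) = -145.5614
Denominator Σ(x_t−x̄)² = 392.0388
r_1 = -145.5614 / 392.0388 = -0.371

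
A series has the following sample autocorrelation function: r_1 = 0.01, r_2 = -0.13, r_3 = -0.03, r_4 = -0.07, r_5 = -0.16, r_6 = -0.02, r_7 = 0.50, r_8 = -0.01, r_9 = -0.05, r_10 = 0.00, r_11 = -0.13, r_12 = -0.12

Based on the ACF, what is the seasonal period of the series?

The largest autocorrelation is r_7 = 0.50; the remaining lags stay at or below 0.01.
The dominant spike at lag 7 indicates a seasonal period of 7.

7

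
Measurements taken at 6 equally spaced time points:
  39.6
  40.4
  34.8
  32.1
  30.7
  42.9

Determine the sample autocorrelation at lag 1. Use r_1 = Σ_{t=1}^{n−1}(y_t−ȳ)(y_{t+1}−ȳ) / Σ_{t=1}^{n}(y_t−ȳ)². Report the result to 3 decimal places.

0.027

Mean ȳ = (39.6 + 40.4 + 34.8 + 32.1 + 30.7 + 42.9)/6 = 36.7500
Deviations from mean: 2.8500, 3.6500, -1.9500, -4.6500, -6.0500, 6.1500
Σ(y_t−ȳ)(y_{t+1}−ȳ) = (10.4025) + (-7.1175) + (9.0675) + (28.1325) + (-37.2075) = 3.2775
Denominator Σ(y_t−ȳ)² = 121.2950
r_1 = 3.2775 / 121.2950 = 0.027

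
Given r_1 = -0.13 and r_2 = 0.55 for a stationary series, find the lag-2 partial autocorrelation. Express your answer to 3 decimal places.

0.542

φ_{22} = (r_2 − r_1²) / (1 − r_1²)
r_1² = (-0.13)² = 0.0169
Numerator = 0.55 − 0.0169 = 0.5331; denominator = 1 − 0.0169 = 0.9831
φ_{22} = 0.5331 / 0.9831 = 0.542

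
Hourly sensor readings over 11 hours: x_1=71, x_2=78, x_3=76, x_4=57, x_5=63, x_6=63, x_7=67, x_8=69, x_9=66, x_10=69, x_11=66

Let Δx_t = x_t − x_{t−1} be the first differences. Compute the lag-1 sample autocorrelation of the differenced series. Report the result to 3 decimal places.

-0.224

First differences Δx: 7, -2, -19, 6, 0, 4, 2, -3, 3, -3
Mean of differences = -0.5000
Numerator Σ(Δx_t−Δx̄)(Δx_{t+1}−Δx̄) = -110.7500
Denominator Σ(Δx_t−Δx̄)² = 494.5000
r_1(Δx) = -110.7500 / 494.5000 = -0.224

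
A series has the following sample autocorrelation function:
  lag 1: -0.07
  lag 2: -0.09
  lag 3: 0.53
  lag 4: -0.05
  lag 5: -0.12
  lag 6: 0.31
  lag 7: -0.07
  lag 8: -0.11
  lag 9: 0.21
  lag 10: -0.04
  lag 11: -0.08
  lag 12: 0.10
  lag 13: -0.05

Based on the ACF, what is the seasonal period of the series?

The largest autocorrelation is r_3 = 0.53, with weaker echoes at lags 6 (0.31) and 9 (0.21); the remaining lags stay at or below 0.10.
The dominant spike at lag 3 indicates a seasonal period of 3.

3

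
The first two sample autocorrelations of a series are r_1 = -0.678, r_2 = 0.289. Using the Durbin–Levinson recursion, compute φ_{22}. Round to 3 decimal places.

φ_{22} = (r_2 − r_1²) / (1 − r_1²)
r_1² = (-0.678)² = 0.459684
Numerator = 0.289 − 0.4597 = -0.1707; denominator = 1 − 0.4597 = 0.5403
φ_{22} = -0.1707 / 0.5403 = -0.316

-0.316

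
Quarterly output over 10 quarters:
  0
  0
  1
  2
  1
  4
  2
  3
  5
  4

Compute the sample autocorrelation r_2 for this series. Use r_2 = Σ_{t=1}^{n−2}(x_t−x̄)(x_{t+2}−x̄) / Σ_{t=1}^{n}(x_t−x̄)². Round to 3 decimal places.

Mean x̄ = (0 + 0 + 1 + 2 + 1 + 4 + 2 + 3 + 5 + 4)/10 = 2.2000
Numerator Σ_{t=1}^{8}(x_t−x̄)(x_{t+2}−x̄) = 6.7200
Denominator Σ(x_t−x̄)² = 27.6000
r_2 = 6.7200 / 27.6000 = 0.243

0.243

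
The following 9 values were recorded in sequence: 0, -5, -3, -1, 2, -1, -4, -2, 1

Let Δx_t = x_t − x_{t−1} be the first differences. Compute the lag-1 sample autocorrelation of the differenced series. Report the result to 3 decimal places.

First differences Δx: -5, 2, 2, 3, -3, -3, 2, 3
Mean of differences = 0.1250
Numerator Σ(Δx_t−Δx̄)(Δx_{t+1}−Δx̄) = -0.3906
Denominator Σ(Δx_t−Δx̄)² = 72.8750
r_1(Δx) = -0.3906 / 72.8750 = -0.005

-0.005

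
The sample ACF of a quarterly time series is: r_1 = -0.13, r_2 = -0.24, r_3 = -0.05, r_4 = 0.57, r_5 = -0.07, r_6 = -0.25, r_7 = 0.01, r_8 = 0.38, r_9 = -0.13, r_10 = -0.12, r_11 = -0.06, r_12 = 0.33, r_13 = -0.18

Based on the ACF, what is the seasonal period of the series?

4

The largest autocorrelation is r_4 = 0.57, with weaker echoes at lags 8 (0.38) and 12 (0.33); the remaining lags stay at or below 0.01.
The dominant spike at lag 4 indicates a seasonal period of 4.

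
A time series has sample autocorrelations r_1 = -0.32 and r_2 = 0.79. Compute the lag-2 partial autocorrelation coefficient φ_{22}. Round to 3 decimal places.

0.766

φ_{22} = (r_2 − r_1²) / (1 − r_1²)
r_1² = (-0.32)² = 0.1024
Numerator = 0.79 − 0.1024 = 0.6876; denominator = 1 − 0.1024 = 0.8976
φ_{22} = 0.6876 / 0.8976 = 0.766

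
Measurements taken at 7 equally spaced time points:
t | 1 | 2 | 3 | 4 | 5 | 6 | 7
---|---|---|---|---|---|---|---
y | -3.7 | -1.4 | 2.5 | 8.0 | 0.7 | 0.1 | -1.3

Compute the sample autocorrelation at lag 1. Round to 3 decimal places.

Mean ȳ = (-3.7 − 1.4 + 2.5 + 8.0 + 0.7 + 0.1 − 1.3)/7 = 0.7000
Σ(y_t−ȳ)(y_{t+1}−ȳ) = (9.2400) + (-3.7800) + (13.1400) + (0.0000) + (0.0000) + (1.2000) = 19.8000
Denominator Σ(y_t−ȳ)² = 84.6600
r_1 = 19.8000 / 84.6600 = 0.234

0.234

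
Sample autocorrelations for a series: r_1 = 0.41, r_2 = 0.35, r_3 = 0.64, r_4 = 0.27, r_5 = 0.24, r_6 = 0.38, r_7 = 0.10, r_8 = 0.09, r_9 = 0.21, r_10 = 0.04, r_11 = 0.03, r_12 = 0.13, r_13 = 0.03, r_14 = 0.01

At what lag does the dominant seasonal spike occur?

3

The largest autocorrelation is r_3 = 0.64; the remaining lags stay at or below 0.41. The elevated value at lag 1 (0.41), dropping to 0.35 at lag 2, reflects decaying short-term dependence rather than seasonality.
The dominant spike at lag 3 indicates a seasonal period of 3.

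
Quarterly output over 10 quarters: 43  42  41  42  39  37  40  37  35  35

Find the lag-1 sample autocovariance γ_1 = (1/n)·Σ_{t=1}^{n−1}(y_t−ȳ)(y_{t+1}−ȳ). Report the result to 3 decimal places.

4.389

Mean ȳ = (43 + 42 + 41 + 42 + 39 + 37 + 40 + 37 + 35 + 35)/10 = 39.1000
Σ_{t=1}^{9}(y_t−ȳ)(y_{t+1}−ȳ) = 43.8900
γ_1 = 43.8900 / 10 = 4.389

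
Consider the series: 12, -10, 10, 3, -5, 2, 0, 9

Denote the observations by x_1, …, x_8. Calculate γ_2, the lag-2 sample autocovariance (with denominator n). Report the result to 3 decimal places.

Mean x̄ = (12 − 10 + 10 + 3 − 5 + 2 + 0 + 9)/8 = 2.6250
Deviations: 9.3750, -12.6250, 7.3750, 0.3750, -7.6250, -0.6250, -2.6250, 6.3750
Σ_{t=1}^{6}(x_t−x̄)(x_{t+2}−x̄) = 23.9688
γ_2 = 23.9688 / 8 = 2.996

2.996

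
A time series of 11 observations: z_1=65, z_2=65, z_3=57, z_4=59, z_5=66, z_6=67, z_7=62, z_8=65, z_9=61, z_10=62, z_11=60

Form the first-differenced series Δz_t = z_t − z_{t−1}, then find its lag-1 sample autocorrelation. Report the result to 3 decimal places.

-0.204

First differences Δz: 0, -8, 2, 7, 1, -5, 3, -4, 1, -2
Mean of differences = -0.5000
Numerator Σ(Δz_t−Δz̄)(Δz_{t+1}−Δz̄) = -34.7500
Denominator Σ(Δz_t−Δz̄)² = 170.5000
r_1(Δz) = -34.7500 / 170.5000 = -0.204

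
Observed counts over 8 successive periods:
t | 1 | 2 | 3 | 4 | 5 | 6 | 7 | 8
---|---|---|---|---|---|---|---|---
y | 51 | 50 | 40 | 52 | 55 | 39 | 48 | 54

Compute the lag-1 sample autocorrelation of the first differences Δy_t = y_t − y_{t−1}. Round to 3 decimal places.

First differences Δy: -1, -10, 12, 3, -16, 9, 6
Mean of differences = 0.4286
Numerator Σ(Δy_t−Δȳ)(Δy_{t+1}−Δȳ) = -211.3265
Denominator Σ(Δy_t−Δȳ)² = 625.7143
r_1(Δy) = -211.3265 / 625.7143 = -0.338

-0.338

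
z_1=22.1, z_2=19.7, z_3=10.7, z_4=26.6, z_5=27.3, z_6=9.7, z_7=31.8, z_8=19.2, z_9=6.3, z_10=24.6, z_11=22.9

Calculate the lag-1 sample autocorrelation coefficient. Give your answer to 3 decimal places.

Mean z̄ = (22.1 + 19.7 + 10.7 + 26.6 + 27.3 + 9.7 + 31.8 + 19.2 + 6.3 + 24.6 + 22.9)/11 = 20.0818
Numerator Σ_{t=1}^{10}(z_t−z̄)(z_{t+1}−z̄) = -255.6012
Denominator Σ(z_t−z̄)² = 650.9964
r_1 = -255.6012 / 650.9964 = -0.393

-0.393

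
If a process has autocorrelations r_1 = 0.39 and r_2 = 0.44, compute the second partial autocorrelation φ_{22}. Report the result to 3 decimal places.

0.340

φ_{22} = (r_2 − r_1²) / (1 − r_1²)
r_1² = (0.39)² = 0.1521
Numerator = 0.44 − 0.1521 = 0.2879; denominator = 1 − 0.1521 = 0.8479
φ_{22} = 0.2879 / 0.8479 = 0.340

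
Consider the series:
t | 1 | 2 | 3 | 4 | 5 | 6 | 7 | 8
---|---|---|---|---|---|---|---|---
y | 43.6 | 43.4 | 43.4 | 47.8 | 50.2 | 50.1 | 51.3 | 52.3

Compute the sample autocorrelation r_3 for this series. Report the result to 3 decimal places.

Mean ȳ = (43.6 + 43.4 + 43.4 + 47.8 + 50.2 + 50.1 + 51.3 + 52.3)/8 = 47.7625
Deviations from mean: -4.1625, -4.3625, -4.3625, 0.0375, 2.4375, 2.3375, 3.5375, 4.5375
Numerator Σ_{t=1}^{5}(y_t−ȳ)(y_{t+3}−ȳ) = -9.7942
Denominator Σ(y_t−ȳ)² = 99.8988
r_3 = -9.7942 / 99.8988 = -0.098

-0.098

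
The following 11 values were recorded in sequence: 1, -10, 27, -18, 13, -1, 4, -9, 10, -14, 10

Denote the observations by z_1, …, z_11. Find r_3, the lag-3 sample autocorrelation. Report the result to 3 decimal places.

-0.284

Mean z̄ = (1 − 10 + 27 − 18 + 13 − 1 + 4 − 9 + 10 − 14 + 10)/11 = 1.1818
Numerator Σ_{t=1}^{8}(z_t−z̄)(z_{t+3}−z̄) = -511.1901
Denominator Σ(z_t−z̄)² = 1801.6364
r_3 = -511.1901 / 1801.6364 = -0.284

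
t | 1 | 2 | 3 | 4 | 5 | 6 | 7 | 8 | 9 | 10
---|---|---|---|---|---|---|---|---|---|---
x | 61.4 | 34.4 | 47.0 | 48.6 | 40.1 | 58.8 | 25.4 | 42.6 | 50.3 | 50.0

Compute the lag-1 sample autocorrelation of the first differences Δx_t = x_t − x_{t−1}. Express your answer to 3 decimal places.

-0.557

First differences Δx: -27.0, 12.6, 1.6, -8.5, 18.7, -33.4, 17.2, 7.7, -0.3
Mean of differences = -1.2667
Numerator Σ(Δx_t−Δx̄)(Δx_{t+1}−Δx̄) = -1542.9844
Denominator Σ(Δx_t−Δx̄)² = 2768.6000
r_1(Δx) = -1542.9844 / 2768.6000 = -0.557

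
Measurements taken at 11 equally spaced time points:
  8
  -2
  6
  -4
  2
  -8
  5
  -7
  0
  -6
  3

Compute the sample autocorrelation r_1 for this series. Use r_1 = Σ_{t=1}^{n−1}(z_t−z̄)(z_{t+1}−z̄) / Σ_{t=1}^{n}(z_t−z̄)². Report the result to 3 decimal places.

Mean z̄ = (8 − 2 + 6 − 4 + 2 − 8 + 5 − 7 + 0 − 6 + 3)/11 = -0.2727
Numerator Σ_{t=1}^{10}(z_t−z̄)(z_{t+1}−z̄) = -172.8926
Denominator Σ(z_t−z̄)² = 306.1818
r_1 = -172.8926 / 306.1818 = -0.565

-0.565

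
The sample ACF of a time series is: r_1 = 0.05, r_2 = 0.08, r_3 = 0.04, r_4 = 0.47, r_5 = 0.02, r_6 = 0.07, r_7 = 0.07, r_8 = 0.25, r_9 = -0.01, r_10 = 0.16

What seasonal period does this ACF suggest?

4

The largest autocorrelation is r_4 = 0.47, with a weaker echo at lag 8 (0.25); the remaining lags stay at or below 0.16.
The dominant spike at lag 4 indicates a seasonal period of 4.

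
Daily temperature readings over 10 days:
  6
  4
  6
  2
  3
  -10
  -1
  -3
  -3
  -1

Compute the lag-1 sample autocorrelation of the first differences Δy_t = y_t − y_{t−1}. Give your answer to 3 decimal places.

-0.613

First differences Δy: -2, 2, -4, 1, -13, 9, -2, 0, 2
Mean of differences = -0.7778
Numerator Σ(Δy_t−Δȳ)(Δy_{t+1}−Δȳ) = -170.0494
Denominator Σ(Δy_t−Δȳ)² = 277.5556
r_1(Δy) = -170.0494 / 277.5556 = -0.613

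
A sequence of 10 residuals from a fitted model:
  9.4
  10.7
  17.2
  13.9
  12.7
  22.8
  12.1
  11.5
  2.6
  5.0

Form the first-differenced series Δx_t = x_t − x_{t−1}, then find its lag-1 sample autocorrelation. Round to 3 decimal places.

-0.402

First differences Δx: 1.3, 6.5, -3.3, -1.2, 10.1, -10.7, -0.6, -8.9, 2.4
Mean of differences = -0.4889
Numerator Σ(Δx_t−Δx̄)(Δx_{t+1}−Δx̄) = -143.0290
Denominator Σ(Δx_t−Δx̄)² = 355.9489
r_1(Δx) = -143.0290 / 355.9489 = -0.402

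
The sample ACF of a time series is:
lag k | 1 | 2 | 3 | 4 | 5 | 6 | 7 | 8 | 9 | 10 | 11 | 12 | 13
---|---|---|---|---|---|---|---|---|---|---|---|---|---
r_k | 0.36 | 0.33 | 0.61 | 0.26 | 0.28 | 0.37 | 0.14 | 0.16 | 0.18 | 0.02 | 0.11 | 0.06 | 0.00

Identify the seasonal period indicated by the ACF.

The largest autocorrelation is r_3 = 0.61, with a weaker echo at lag 6 (0.37); the remaining lags stay at or below 0.36. The elevated value at lag 1 (0.36), dropping to 0.33 at lag 2, reflects decaying short-term dependence rather than seasonality.
The dominant spike at lag 3 indicates a seasonal period of 3.

3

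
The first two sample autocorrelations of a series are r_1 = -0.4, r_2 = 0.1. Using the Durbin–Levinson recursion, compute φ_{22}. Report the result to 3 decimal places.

-0.071

φ_{22} = (r_2 − r_1²) / (1 − r_1²)
r_1² = (-0.4)² = 0.16
Numerator = 0.1 − 0.1600 = -0.0600; denominator = 1 − 0.1600 = 0.8400
φ_{22} = -0.0600 / 0.8400 = -0.071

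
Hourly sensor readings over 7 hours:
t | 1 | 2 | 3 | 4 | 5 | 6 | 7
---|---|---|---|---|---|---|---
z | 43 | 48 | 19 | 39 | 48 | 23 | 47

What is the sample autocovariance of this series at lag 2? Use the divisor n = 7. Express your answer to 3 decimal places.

-28.414

Mean z̄ = (43 + 48 + 19 + 39 + 48 + 23 + 47)/7 = 38.1429
Σ_{t=1}^{5}(z_t−z̄)(z_{t+2}−z̄) = -198.8980
γ_2 = -198.8980 / 7 = -28.414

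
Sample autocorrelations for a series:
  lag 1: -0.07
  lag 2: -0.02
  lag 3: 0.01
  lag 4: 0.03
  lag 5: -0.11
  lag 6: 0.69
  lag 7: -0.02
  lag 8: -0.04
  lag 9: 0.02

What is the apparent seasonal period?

The largest autocorrelation is r_6 = 0.69; the remaining lags stay at or below 0.03.
The dominant spike at lag 6 indicates a seasonal period of 6.

6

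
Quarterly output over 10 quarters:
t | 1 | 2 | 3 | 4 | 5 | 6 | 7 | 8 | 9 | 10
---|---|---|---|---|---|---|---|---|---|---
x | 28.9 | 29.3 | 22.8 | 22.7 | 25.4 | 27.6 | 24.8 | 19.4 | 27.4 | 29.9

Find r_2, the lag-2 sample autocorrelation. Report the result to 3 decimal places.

Mean x̄ = (28.9 + 29.3 + 22.8 + 22.7 + 25.4 + 27.6 + 24.8 + 19.4 + 27.4 + 29.9)/10 = 25.8200
Numerator Σ_{t=1}^{8}(x_t−x̄)(x_{t+2}−x̄) = -63.2488
Denominator Σ(x_t−x̄)² = 105.1960
r_2 = -63.2488 / 105.1960 = -0.601

-0.601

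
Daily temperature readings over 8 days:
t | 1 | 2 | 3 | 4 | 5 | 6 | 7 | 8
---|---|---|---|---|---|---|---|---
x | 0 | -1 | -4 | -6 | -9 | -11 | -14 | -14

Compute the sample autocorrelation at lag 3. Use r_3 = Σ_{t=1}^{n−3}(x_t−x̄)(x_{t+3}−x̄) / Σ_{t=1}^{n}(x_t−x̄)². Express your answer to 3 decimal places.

Mean x̄ = (0 − 1 − 4 − 6 − 9 − 11 − 14 − 14)/8 = -7.3750
Deviations from mean: 7.3750, 6.3750, 3.3750, 1.3750, -1.6250, -3.6250, -6.6250, -6.6250
Σ(x_t−x̄)(x_{t+3}−x̄) = (10.1406) + (-10.3594) + (-12.2344) + (-9.1094) + (10.7656) = -10.7969
Denominator Σ(x_t−x̄)² = 211.8750
r_3 = -10.7969 / 211.8750 = -0.051

-0.051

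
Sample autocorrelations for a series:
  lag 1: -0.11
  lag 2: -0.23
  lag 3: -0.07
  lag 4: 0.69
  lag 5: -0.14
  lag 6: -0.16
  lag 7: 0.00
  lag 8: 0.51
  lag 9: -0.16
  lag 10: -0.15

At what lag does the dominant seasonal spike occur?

The largest autocorrelation is r_4 = 0.69, with a weaker echo at lag 8 (0.51); the remaining lags stay at or below 0.00.
The dominant spike at lag 4 indicates a seasonal period of 4.

4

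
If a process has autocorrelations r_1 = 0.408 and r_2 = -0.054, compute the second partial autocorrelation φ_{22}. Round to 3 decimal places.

-0.264

φ_{22} = (r_2 − r_1²) / (1 − r_1²)
r_1² = (0.408)² = 0.166464
Numerator = -0.054 − 0.1665 = -0.2205; denominator = 1 − 0.1665 = 0.8335
φ_{22} = -0.2205 / 0.8335 = -0.264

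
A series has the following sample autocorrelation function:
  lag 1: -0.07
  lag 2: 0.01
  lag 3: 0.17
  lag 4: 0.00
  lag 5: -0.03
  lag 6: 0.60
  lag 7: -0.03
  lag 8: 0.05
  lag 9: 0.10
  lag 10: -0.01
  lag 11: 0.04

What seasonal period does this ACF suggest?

6

The largest autocorrelation is r_6 = 0.60; the remaining lags stay at or below 0.17.
The dominant spike at lag 6 indicates a seasonal period of 6.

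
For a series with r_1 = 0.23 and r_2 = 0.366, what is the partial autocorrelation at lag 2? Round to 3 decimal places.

φ_{22} = (r_2 − r_1²) / (1 − r_1²)
r_1² = (0.23)² = 0.0529
Numerator = 0.366 − 0.0529 = 0.3131; denominator = 1 − 0.0529 = 0.9471
φ_{22} = 0.3131 / 0.9471 = 0.331

0.331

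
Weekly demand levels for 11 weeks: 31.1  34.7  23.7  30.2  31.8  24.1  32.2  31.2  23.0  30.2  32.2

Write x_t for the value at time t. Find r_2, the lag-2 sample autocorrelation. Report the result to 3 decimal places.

Mean x̄ = (31.1 + 34.7 + 23.7 + 30.2 + 31.8 + 24.1 + 32.2 + 31.2 + 23.0 + 30.2 + 32.2)/11 = 29.4909
Numerator Σ_{t=1}^{9}(x_t−x̄)(x_{t+2}−x̄) = -59.7338
Denominator Σ(x_t−x̄)² = 158.3891
r_2 = -59.7338 / 158.3891 = -0.377

-0.377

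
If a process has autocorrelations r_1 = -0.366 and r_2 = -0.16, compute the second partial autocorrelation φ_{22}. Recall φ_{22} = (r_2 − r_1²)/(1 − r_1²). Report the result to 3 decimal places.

-0.339

φ_{22} = (r_2 − r_1²) / (1 − r_1²)
r_1² = (-0.366)² = 0.133956
Numerator = -0.16 − 0.1340 = -0.2940; denominator = 1 − 0.1340 = 0.8660
φ_{22} = -0.2940 / 0.8660 = -0.339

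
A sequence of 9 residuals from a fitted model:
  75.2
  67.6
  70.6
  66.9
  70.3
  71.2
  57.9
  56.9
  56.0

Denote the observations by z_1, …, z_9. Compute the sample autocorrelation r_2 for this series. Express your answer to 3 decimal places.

Mean z̄ = (75.2 + 67.6 + 70.6 + 66.9 + 70.3 + 71.2 + 57.9 + 56.9 + 56.0)/9 = 65.8444
Σ(z_t−z̄)(z_{t+2}−z̄) = (44.4909) + (1.8531) + (21.1886) + (5.6531) + (-35.3969) + (-47.9025) + (78.2086) = 68.0949
Denominator Σ(z_t−z̄)² = 402.9022
r_2 = 68.0949 / 402.9022 = 0.169

0.169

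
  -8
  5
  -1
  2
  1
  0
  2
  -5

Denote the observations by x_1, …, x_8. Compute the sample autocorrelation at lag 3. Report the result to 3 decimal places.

Mean x̄ = (-8 + 5 − 1 + 2 + 1 + 0 + 2 − 5)/8 = -0.5000
Deviations from mean: -7.5000, 5.5000, -0.5000, 2.5000, 1.5000, 0.5000, 2.5000, -4.5000
Σ(x_t−x̄)(x_{t+3}−x̄) = (-18.7500) + (8.2500) + (-0.2500) + (6.2500) + (-6.7500) = -11.2500
Denominator Σ(x_t−x̄)² = 122.0000
r_3 = -11.2500 / 122.0000 = -0.092

-0.092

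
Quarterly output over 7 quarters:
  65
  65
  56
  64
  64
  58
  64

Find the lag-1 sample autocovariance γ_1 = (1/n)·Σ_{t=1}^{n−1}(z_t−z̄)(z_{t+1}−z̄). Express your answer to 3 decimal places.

Mean z̄ = (65 + 65 + 56 + 64 + 64 + 58 + 64)/7 = 62.2857
Σ_{t=1}^{6}(z_t−z̄)(z_{t+1}−z̄) = -32.2245
γ_1 = -32.2245 / 7 = -4.603

-4.603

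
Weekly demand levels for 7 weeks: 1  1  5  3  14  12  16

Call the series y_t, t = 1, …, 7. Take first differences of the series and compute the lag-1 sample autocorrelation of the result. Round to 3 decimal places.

-0.759

First differences Δy: 0, 4, -2, 11, -2, 4
Mean of differences = 2.5000
Numerator Σ(Δy_t−Δȳ)(Δy_{t+1}−Δȳ) = -93.7500
Denominator Σ(Δy_t−Δȳ)² = 123.5000
r_1(Δy) = -93.7500 / 123.5000 = -0.759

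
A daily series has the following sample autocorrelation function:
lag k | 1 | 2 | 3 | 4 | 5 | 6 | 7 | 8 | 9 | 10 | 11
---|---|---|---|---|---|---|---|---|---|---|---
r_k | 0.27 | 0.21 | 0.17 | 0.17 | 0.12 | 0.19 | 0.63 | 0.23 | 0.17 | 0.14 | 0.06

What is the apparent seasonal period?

The largest autocorrelation is r_7 = 0.63; the remaining lags stay at or below 0.27. The elevated value at lag 1 (0.27), dropping to 0.21 at lag 2, reflects decaying short-term dependence rather than seasonality.
The dominant spike at lag 7 indicates a seasonal period of 7.

7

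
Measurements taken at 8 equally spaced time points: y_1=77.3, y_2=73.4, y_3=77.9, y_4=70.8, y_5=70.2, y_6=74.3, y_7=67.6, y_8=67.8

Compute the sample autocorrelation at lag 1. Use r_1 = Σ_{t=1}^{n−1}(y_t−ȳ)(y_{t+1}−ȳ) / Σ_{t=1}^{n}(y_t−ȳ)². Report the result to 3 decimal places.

Mean ȳ = (77.3 + 73.4 + 77.9 + 70.8 + 70.2 + 74.3 + 67.6 + 67.8)/8 = 72.4125
Deviations from mean: 4.8875, 0.9875, 5.4875, -1.6125, -2.2125, 1.8875, -4.8125, -4.6125
Numerator Σ_{t=1}^{7}(y_t−ȳ)(y_{t+1}−ȳ) = 13.9023
Denominator Σ(y_t−ȳ)² = 110.4688
r_1 = 13.9023 / 110.4688 = 0.126

0.126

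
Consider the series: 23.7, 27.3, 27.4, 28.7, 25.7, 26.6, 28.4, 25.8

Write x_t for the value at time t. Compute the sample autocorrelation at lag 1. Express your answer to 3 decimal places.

-0.193

Mean x̄ = (23.7 + 27.3 + 27.4 + 28.7 + 25.7 + 26.6 + 28.4 + 25.8)/8 = 26.7000
Deviations from mean: -3.0000, 0.6000, 0.7000, 2.0000, -1.0000, -0.1000, 1.7000, -0.9000
Σ(x_t−x̄)(x_{t+1}−x̄) = (-1.8000) + (0.4200) + (1.4000) + (-2.0000) + (0.1000) + (-0.1700) + (-1.5300) = -3.5800
Denominator Σ(x_t−x̄)² = 18.5600
r_1 = -3.5800 / 18.5600 = -0.193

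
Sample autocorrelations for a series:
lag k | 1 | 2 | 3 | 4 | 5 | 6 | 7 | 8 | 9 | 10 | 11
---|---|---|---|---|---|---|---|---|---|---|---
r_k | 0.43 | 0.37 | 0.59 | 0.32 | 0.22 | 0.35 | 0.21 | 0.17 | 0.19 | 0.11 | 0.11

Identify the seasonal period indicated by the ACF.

The largest autocorrelation is r_3 = 0.59; the remaining lags stay at or below 0.43. The elevated value at lag 1 (0.43), dropping to 0.37 at lag 2, reflects decaying short-term dependence rather than seasonality.
The dominant spike at lag 3 indicates a seasonal period of 3.

3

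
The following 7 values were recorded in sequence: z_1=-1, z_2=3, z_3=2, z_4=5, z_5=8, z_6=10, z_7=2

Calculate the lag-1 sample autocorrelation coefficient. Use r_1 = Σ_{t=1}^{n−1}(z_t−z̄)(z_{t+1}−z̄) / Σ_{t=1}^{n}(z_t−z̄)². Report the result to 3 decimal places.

0.228

Mean z̄ = (-1 + 3 + 2 + 5 + 8 + 10 + 2)/7 = 4.1429
Deviations from mean: -5.1429, -1.1429, -2.1429, 0.8571, 3.8571, 5.8571, -2.1429
Σ(z_t−z̄)(z_{t+1}−z̄) = (5.8776) + (2.4490) + (-1.8367) + (3.3061) + (22.5918) + (-12.5510) = 19.8367
Denominator Σ(z_t−z̄)² = 86.8571
r_1 = 19.8367 / 86.8571 = 0.228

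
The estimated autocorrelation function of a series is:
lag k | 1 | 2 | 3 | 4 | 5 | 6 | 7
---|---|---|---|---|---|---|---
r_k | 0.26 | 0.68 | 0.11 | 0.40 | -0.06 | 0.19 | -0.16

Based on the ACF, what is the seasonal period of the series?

2

The largest autocorrelation is r_2 = 0.68, with a weaker echo at lag 4 (0.40); the remaining lags stay at or below 0.26.
The dominant spike at lag 2 indicates a seasonal period of 2.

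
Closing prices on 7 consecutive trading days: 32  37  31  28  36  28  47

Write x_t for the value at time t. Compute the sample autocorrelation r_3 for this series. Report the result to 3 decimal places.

Mean x̄ = (32 + 37 + 31 + 28 + 36 + 28 + 47)/7 = 34.1429
Deviations from mean: -2.1429, 2.8571, -3.1429, -6.1429, 1.8571, -6.1429, 12.8571
Numerator Σ_{t=1}^{4}(x_t−x̄)(x_{t+3}−x̄) = -41.2041
Denominator Σ(x_t−x̄)² = 266.8571
r_3 = -41.2041 / 266.8571 = -0.154

-0.154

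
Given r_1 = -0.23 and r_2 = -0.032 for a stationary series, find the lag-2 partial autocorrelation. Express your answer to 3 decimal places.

-0.090

φ_{22} = (r_2 − r_1²) / (1 − r_1²)
r_1² = (-0.23)² = 0.0529
Numerator = -0.032 − 0.0529 = -0.0849; denominator = 1 − 0.0529 = 0.9471
φ_{22} = -0.0849 / 0.9471 = -0.090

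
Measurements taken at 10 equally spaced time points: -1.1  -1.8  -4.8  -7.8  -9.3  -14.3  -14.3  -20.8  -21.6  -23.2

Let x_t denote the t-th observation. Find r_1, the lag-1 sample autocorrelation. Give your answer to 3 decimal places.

0.723

Mean x̄ = (-1.1 − 1.8 − 4.8 − 7.8 − 9.3 − 14.3 − 14.3 − 20.8 − 21.6 − 23.2)/10 = -11.9000
Numerator Σ_{t=1}^{9}(x_t−x̄)(x_{t+1}−x̄) = 437.3800
Denominator Σ(x_t−x̄)² = 605.1400
r_1 = 437.3800 / 605.1400 = 0.723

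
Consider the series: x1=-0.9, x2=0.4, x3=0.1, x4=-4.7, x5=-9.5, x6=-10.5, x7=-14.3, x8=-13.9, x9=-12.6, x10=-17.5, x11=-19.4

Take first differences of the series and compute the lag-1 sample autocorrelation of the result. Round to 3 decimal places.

First differences Δx: 1.3, -0.3, -4.8, -4.8, -1.0, -3.8, 0.4, 1.3, -4.9, -1.9
Mean of differences = -1.8500
Numerator Σ(Δx_t−Δx̄)(Δx_{t+1}−Δx̄) = -1.9075
Denominator Σ(Δx_t−Δx̄)² = 58.5450
r_1(Δx) = -1.9075 / 58.5450 = -0.033

-0.033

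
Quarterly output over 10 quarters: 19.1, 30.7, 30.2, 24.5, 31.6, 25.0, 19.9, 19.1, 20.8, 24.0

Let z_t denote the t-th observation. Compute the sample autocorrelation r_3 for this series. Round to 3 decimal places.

0.042

Mean z̄ = (19.1 + 30.7 + 30.2 + 24.5 + 31.6 + 25.0 + 19.9 + 19.1 + 20.8 + 24.0)/10 = 24.4900
Σ(z_t−z̄)(z_{t+3}−z̄) = (-0.0539) + (44.1531) + (2.9121) + (-0.0459) + (-38.3229) + (-1.8819) + (2.2491) = 9.0097
Denominator Σ(z_t−z̄)² = 215.0090
r_3 = 9.0097 / 215.0090 = 0.042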